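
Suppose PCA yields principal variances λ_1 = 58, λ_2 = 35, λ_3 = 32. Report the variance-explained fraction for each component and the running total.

Step 1 — total variance = trace(Sigma) = Σ λ_i = 58 + 35 + 32 = 125.

Step 2 — fraction explained by component i = λ_i / Σ λ:
  PC1: 58/125 = 0.464
  PC2: 35/125 = 0.28
  PC3: 32/125 = 0.256

Step 3 — cumulative fraction after k components = (λ_1 + ... + λ_k) / Σ λ:
  k = 1: 58/125 = 0.464
  k = 2: (58 + 35)/125 = 93/125 = 0.744
  k = 3: (58 + 35 + 32)/125 = 125/125 = 1

Summary (fraction, with percent):

explained: PC1 0.464 (46.4%), PC2 0.28 (28%), PC3 0.256 (25.6%);  cumulative: 0.464, 0.744, 1


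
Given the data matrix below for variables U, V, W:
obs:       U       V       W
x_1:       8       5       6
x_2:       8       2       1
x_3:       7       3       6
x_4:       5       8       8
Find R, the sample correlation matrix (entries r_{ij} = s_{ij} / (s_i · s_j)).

Step 1 — column means:
  mean(U) = (8 + 8 + 7 + 5) / 4 = 28/4 = 7
  mean(V) = (5 + 2 + 3 + 8) / 4 = 18/4 = 4.5
  mean(W) = (6 + 1 + 6 + 8) / 4 = 21/4 = 5.25

Step 2 — sample variances and covariances s[i,j] = (1/(n-1)) · Σ_k (x_{k,i} - mean_i) · (x_{k,j} - mean_j), with n-1 = 3:
  s[U,U] = ((1)·(1) + (1)·(1) + (0)·(0) + (-2)·(-2)) / 3 = 6/3 = 2
  s[U,V] = ((1)·(0.5) + (1)·(-2.5) + (0)·(-1.5) + (-2)·(3.5)) / 3 = -9/3 = -3
  s[U,W] = ((1)·(0.75) + (1)·(-4.25) + (0)·(0.75) + (-2)·(2.75)) / 3 = -9/3 = -3
  s[V,V] = ((0.5)·(0.5) + (-2.5)·(-2.5) + (-1.5)·(-1.5) + (3.5)·(3.5)) / 3 = 21/3 = 7
  s[V,W] = ((0.5)·(0.75) + (-2.5)·(-4.25) + (-1.5)·(0.75) + (3.5)·(2.75)) / 3 = 19.5/3 = 6.5
  s[W,W] = ((0.75)·(0.75) + (-4.25)·(-4.25) + (0.75)·(0.75) + (2.75)·(2.75)) / 3 = 26.75/3 = 8.9167
  Sample standard deviations s_i = √(s[i,i]):
  s(U) = √(2) = 1.4142
  s(V) = √(7) = 2.6458
  s(W) = √(8.9167) = 2.9861

Step 3 — r_{ij} = s_{ij} / (s_i · s_j):
  r[U,U] = 1 (diagonal).
  r[U,V] = -3 / (1.4142 · 2.6458) = -3 / 3.7417 = -0.8018
  r[U,W] = -3 / (1.4142 · 2.9861) = -3 / 4.223 = -0.7104
  r[V,V] = 1 (diagonal).
  r[V,W] = 6.5 / (2.6458 · 2.9861) = 6.5 / 7.9004 = 0.8227
  r[W,W] = 1 (diagonal).

R is symmetric with unit diagonal. Assembling:

R = [[1, -0.8018, -0.7104],
 [-0.8018, 1, 0.8227],
 [-0.7104, 0.8227, 1]]


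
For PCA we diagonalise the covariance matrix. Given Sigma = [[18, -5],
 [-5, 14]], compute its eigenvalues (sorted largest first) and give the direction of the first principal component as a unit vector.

Step 1 — characteristic polynomial of 2×2 Sigma:
  det(Sigma - λI) = λ² - trace · λ + det = 0.
  trace = 18 + 14 = 32, det = 18·14 - (-5)² = 227.
Step 2 — discriminant:
  Δ = trace² - 4·det = 1024 - 908 = 116.
Step 3 — eigenvalues:
  λ = (trace ± √Δ)/2 = (32 ± 10.7703)/2,
  λ_1 = 21.3852,  λ_2 = 10.6148.

Step 4 — unit eigenvector for λ_1: solve (Sigma - λ_1 I)v = 0. First row:
  (18 - 21.3852)·v_x + (-5)·v_y = 0, i.e. (-3.3852)·v_x + (-5)·v_y = 0,
  so v ∝ (b, λ_1 - a) = (-5, 3.3852); multiply by -1 so the first entry is positive: u = (5, -3.3852).
  ||u|| = √((5)² + (-3.3852)²) = √(36.4593) ≈ 6.0382,
  v_1 = u/||u|| ≈ (0.8281, -0.5606) (||v_1|| = 1).

λ_1 = 21.3852,  λ_2 = 10.6148;  v_1 ≈ (0.8281, -0.5606)


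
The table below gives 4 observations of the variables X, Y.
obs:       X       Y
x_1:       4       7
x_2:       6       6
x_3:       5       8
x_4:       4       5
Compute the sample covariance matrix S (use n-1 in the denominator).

Step 1 — column means:
  mean(X) = (4 + 6 + 5 + 4) / 4 = 19/4 = 4.75
  mean(Y) = (7 + 6 + 8 + 5) / 4 = 26/4 = 6.5

Step 2 — sample covariance S[i,j] = (1/(n-1)) · Σ_k (x_{k,i} - mean_i) · (x_{k,j} - mean_j), with n-1 = 3.
  S[X,X] = ((-0.75)·(-0.75) + (1.25)·(1.25) + (0.25)·(0.25) + (-0.75)·(-0.75)) / 3 = 2.75/3 = 0.9167
  S[X,Y] = ((-0.75)·(0.5) + (1.25)·(-0.5) + (0.25)·(1.5) + (-0.75)·(-1.5)) / 3 = 0.5/3 = 0.1667
  S[Y,Y] = ((0.5)·(0.5) + (-0.5)·(-0.5) + (1.5)·(1.5) + (-1.5)·(-1.5)) / 3 = 5/3 = 1.6667

S is symmetric (S[j,i] = S[i,j]). Assembling:

S = [[0.9167, 0.1667],
 [0.1667, 1.6667]]


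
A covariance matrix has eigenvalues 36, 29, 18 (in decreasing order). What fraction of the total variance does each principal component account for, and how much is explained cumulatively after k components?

Step 1 — total variance = trace(Sigma) = Σ λ_i = 36 + 29 + 18 = 83.

Step 2 — fraction explained by component i = λ_i / Σ λ:
  PC1: 36/83 = 0.4337
  PC2: 29/83 = 0.3494
  PC3: 18/83 = 0.2169

Step 3 — cumulative fraction after k components = (λ_1 + ... + λ_k) / Σ λ:
  k = 1: 36/83 = 0.4337
  k = 2: (36 + 29)/83 = 65/83 = 0.7831
  k = 3: (36 + 29 + 18)/83 = 83/83 = 1

Summary (fraction, with percent):

explained: PC1 0.4337 (43.37%), PC2 0.3494 (34.94%), PC3 0.2169 (21.69%);  cumulative: 0.4337, 0.7831, 1


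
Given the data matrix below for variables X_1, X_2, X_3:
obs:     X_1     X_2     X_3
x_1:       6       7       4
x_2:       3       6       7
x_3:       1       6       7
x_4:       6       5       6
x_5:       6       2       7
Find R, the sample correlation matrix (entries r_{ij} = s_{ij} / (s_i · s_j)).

Step 1 — column means:
  mean(X_1) = (6 + 3 + 1 + 6 + 6) / 5 = 22/5 = 4.4
  mean(X_2) = (7 + 6 + 6 + 5 + 2) / 5 = 26/5 = 5.2
  mean(X_3) = (4 + 7 + 7 + 6 + 7) / 5 = 31/5 = 6.2

Step 2 — sample variances and covariances s[i,j] = (1/(n-1)) · Σ_k (x_{k,i} - mean_i) · (x_{k,j} - mean_j), with n-1 = 4:
  s[X_1,X_1] = ((1.6)·(1.6) + (-1.4)·(-1.4) + (-3.4)·(-3.4) + (1.6)·(1.6) + (1.6)·(1.6)) / 4 = 21.2/4 = 5.3
  s[X_1,X_2] = ((1.6)·(1.8) + (-1.4)·(0.8) + (-3.4)·(0.8) + (1.6)·(-0.2) + (1.6)·(-3.2)) / 4 = -6.4/4 = -1.6
  s[X_1,X_3] = ((1.6)·(-2.2) + (-1.4)·(0.8) + (-3.4)·(0.8) + (1.6)·(-0.2) + (1.6)·(0.8)) / 4 = -6.4/4 = -1.6
  s[X_2,X_2] = ((1.8)·(1.8) + (0.8)·(0.8) + (0.8)·(0.8) + (-0.2)·(-0.2) + (-3.2)·(-3.2)) / 4 = 14.8/4 = 3.7
  s[X_2,X_3] = ((1.8)·(-2.2) + (0.8)·(0.8) + (0.8)·(0.8) + (-0.2)·(-0.2) + (-3.2)·(0.8)) / 4 = -5.2/4 = -1.3
  s[X_3,X_3] = ((-2.2)·(-2.2) + (0.8)·(0.8) + (0.8)·(0.8) + (-0.2)·(-0.2) + (0.8)·(0.8)) / 4 = 6.8/4 = 1.7
  Sample standard deviations s_i = √(s[i,i]):
  s(X_1) = √(5.3) = 2.3022
  s(X_2) = √(3.7) = 1.9235
  s(X_3) = √(1.7) = 1.3038

Step 3 — r_{ij} = s_{ij} / (s_i · s_j):
  r[X_1,X_1] = 1 (diagonal).
  r[X_1,X_2] = -1.6 / (2.3022 · 1.9235) = -1.6 / 4.4283 = -0.3613
  r[X_1,X_3] = -1.6 / (2.3022 · 1.3038) = -1.6 / 3.0017 = -0.533
  r[X_2,X_2] = 1 (diagonal).
  r[X_2,X_3] = -1.3 / (1.9235 · 1.3038) = -1.3 / 2.508 = -0.5183
  r[X_3,X_3] = 1 (diagonal).

R is symmetric with unit diagonal. Assembling:

R = [[1, -0.3613, -0.533],
 [-0.3613, 1, -0.5183],
 [-0.533, -0.5183, 1]]


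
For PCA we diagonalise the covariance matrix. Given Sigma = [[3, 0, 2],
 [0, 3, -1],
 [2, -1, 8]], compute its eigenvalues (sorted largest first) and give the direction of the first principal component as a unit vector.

Step 1 — characteristic polynomial p(λ) = det(λI - Sigma) = λ³ - tr·λ² + c_1·λ - det, where tr = trace, c_1 = sum of the principal 2×2 minors, det = det(Sigma):
  tr = 3 + 3 + 8 = 14,
  c_1 = (3·3 - (0)²) + (3·8 - (2)²) + (3·8 - (-1)²) = 9 + 20 + 23 = 52,
  det = 3·(3·8 - (-1)²) - (0)·((0)·8 - (-1)·(2)) + (2)·((0)·(-1) - 3·(2)) = 3·(23) - (0)·(2) + (2)·(-6) = 57.
  So p(λ) = λ³ - 14λ² + 52λ - 57.
Step 2 — look for an integer root (rational root theorem: any rational root is an integer divisor of 57). Testing λ = 3:
  p(3) = 27 - 126 + 156 - 57 = 0  ✓
  Dividing out (λ - 3): p(λ) = (λ - 3)(λ² - 11λ + 19).
Step 3 — remaining eigenvalues from the quadratic λ² - 11λ + 19 = 0:
  Δ = 11² - 4·19 = 121 - 76 = 45,  λ = (11 ± √45)/2 = (11 ± 6.7082)/2 ≈ 8.8541 or 2.1459.
  Sorted: λ_1 = 8.8541,  λ_2 = 3,  λ_3 = 2.1459  (check: sum = 14 = tr ✓).

Step 4 — unit eigenvector for λ_1 ≈ 8.8541: v spans the null space of (Sigma - λ_1 I), whose rows are
  r_1 = (-5.8541, 0, 2),  r_2 = (0, -5.8541, -1),  r_3 = (2, -1, -0.8541).
  v is orthogonal to every row, so take v ∝ r_1 × r_2 = ((0)·(-1) - (2)·(-5.8541), (2)·(0) - (-5.8541)·(-1), (-5.8541)·(-5.8541) - (0)·(0)) ≈ (11.7082, -5.8541, 34.2705).
  Let u = (11.7082, -5.8541, 34.2705).
  ||u|| = √((11.7082)² + (-5.8541)² + (34.2705)²) = √(1345.8204) ≈ 36.6854,  v_1 = u/||u|| ≈ (0.3192, -0.1596, 0.9342) (||v_1|| = 1).

λ_1 = 8.8541,  λ_2 = 3,  λ_3 = 2.1459;  v_1 ≈ (0.3192, -0.1596, 0.9342)


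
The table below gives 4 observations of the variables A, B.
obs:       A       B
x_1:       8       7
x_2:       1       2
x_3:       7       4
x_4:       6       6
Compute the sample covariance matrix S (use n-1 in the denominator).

Step 1 — column means:
  mean(A) = (8 + 1 + 7 + 6) / 4 = 22/4 = 5.5
  mean(B) = (7 + 2 + 4 + 6) / 4 = 19/4 = 4.75

Step 2 — sample covariance S[i,j] = (1/(n-1)) · Σ_k (x_{k,i} - mean_i) · (x_{k,j} - mean_j), with n-1 = 3.
  S[A,A] = ((2.5)·(2.5) + (-4.5)·(-4.5) + (1.5)·(1.5) + (0.5)·(0.5)) / 3 = 29/3 = 9.6667
  S[A,B] = ((2.5)·(2.25) + (-4.5)·(-2.75) + (1.5)·(-0.75) + (0.5)·(1.25)) / 3 = 17.5/3 = 5.8333
  S[B,B] = ((2.25)·(2.25) + (-2.75)·(-2.75) + (-0.75)·(-0.75) + (1.25)·(1.25)) / 3 = 14.75/3 = 4.9167

S is symmetric (S[j,i] = S[i,j]). Assembling:

S = [[9.6667, 5.8333],
 [5.8333, 4.9167]]


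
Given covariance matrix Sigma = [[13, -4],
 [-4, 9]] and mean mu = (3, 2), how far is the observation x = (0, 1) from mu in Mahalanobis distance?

Step 1 — centre the observation: (x - mu) = (-3, -1).

Step 2 — invert Sigma. det(Sigma) = 13·9 - (-4)² = 101.
  Sigma^{-1} = (1/det) · [[d, -b], [-b, a]] = [[0.0891, 0.0396],
 [0.0396, 0.1287]].

Step 3 — form the quadratic (x - mu)^T · Sigma^{-1} · (x - mu):
  Sigma^{-1} · (x - mu) = (-0.3069, -0.2475).
  (x - mu)^T · [Sigma^{-1} · (x - mu)] = (-3)·(-0.3069) + (-1)·(-0.2475) = 1.1683.

Step 4 — take square root: d = √(1.1683) ≈ 1.0809.

d(x, mu) = √(1.1683) ≈ 1.0809


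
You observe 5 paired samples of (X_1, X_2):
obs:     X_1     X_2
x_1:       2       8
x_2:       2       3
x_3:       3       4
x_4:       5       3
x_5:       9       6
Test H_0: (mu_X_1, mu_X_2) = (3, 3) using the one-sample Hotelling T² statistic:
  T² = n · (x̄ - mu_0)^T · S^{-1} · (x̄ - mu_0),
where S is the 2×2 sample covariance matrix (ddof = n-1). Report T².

Step 1 — sample mean vector:
  mean(X_1) = (2 + 2 + 3 + 5 + 9) / 5 = 21/5 = 4.2
  mean(X_2) = (8 + 3 + 4 + 3 + 6) / 5 = 24/5 = 4.8
  x̄ = (4.2, 4.8),  deviation x̄ - mu_0 = (4.2, 4.8) - (3, 3) = (1.2, 1.8).

Step 2 — sample covariance matrix, S[i,j] = (1/(n-1)) · Σ_k (x_{k,i} - mean_i) · (x_{k,j} - mean_j), divisor n-1 = 4:
  S[X_1,X_1] = ((-2.2)·(-2.2) + (-2.2)·(-2.2) + (-1.2)·(-1.2) + (0.8)·(0.8) + (4.8)·(4.8)) / 4 = 34.8/4 = 8.7
  S[X_1,X_2] = ((-2.2)·(3.2) + (-2.2)·(-1.8) + (-1.2)·(-0.8) + (0.8)·(-1.8) + (4.8)·(1.2)) / 4 = 2.2/4 = 0.55
  S[X_2,X_2] = ((3.2)·(3.2) + (-1.8)·(-1.8) + (-0.8)·(-0.8) + (-1.8)·(-1.8) + (1.2)·(1.2)) / 4 = 18.8/4 = 4.7
  S = [[8.7, 0.55],
 [0.55, 4.7]].

Step 3 — invert S. det(S) = 8.7·4.7 - (0.55)² = 40.5875.
  S^{-1} = (1/det) · [[d, -b], [-b, a]] = [[0.1158, -0.0136],
 [-0.0136, 0.2144]].

Step 4 — quadratic form (x̄ - mu_0)^T · S^{-1} · (x̄ - mu_0):
  S^{-1} · (x̄ - mu_0) = (0.1146, 0.3696),
  (x̄ - mu_0)^T · [...] = (1.2)·(0.1146) + (1.8)·(0.3696) = 0.8027.

Step 5 — scale by n: T² = 5 · 0.8027 = 4.0136.

T² ≈ 4.0136


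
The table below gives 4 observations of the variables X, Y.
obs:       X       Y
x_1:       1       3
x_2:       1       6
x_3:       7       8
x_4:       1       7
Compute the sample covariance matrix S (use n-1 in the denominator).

Step 1 — column means:
  mean(X) = (1 + 1 + 7 + 1) / 4 = 10/4 = 2.5
  mean(Y) = (3 + 6 + 8 + 7) / 4 = 24/4 = 6

Step 2 — sample covariance S[i,j] = (1/(n-1)) · Σ_k (x_{k,i} - mean_i) · (x_{k,j} - mean_j), with n-1 = 3.
  S[X,X] = ((-1.5)·(-1.5) + (-1.5)·(-1.5) + (4.5)·(4.5) + (-1.5)·(-1.5)) / 3 = 27/3 = 9
  S[X,Y] = ((-1.5)·(-3) + (-1.5)·(0) + (4.5)·(2) + (-1.5)·(1)) / 3 = 12/3 = 4
  S[Y,Y] = ((-3)·(-3) + (0)·(0) + (2)·(2) + (1)·(1)) / 3 = 14/3 = 4.6667

S is symmetric (S[j,i] = S[i,j]). Assembling:

S = [[9, 4],
 [4, 4.6667]]


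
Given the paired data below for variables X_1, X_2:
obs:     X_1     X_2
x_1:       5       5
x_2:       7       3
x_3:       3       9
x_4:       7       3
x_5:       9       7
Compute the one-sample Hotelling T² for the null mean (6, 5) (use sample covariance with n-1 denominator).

Step 1 — sample mean vector:
  mean(X_1) = (5 + 7 + 3 + 7 + 9) / 5 = 31/5 = 6.2
  mean(X_2) = (5 + 3 + 9 + 3 + 7) / 5 = 27/5 = 5.4
  x̄ = (6.2, 5.4),  deviation x̄ - mu_0 = (6.2, 5.4) - (6, 5) = (0.2, 0.4).

Step 2 — sample covariance matrix, S[i,j] = (1/(n-1)) · Σ_k (x_{k,i} - mean_i) · (x_{k,j} - mean_j), divisor n-1 = 4:
  S[X_1,X_1] = ((-1.2)·(-1.2) + (0.8)·(0.8) + (-3.2)·(-3.2) + (0.8)·(0.8) + (2.8)·(2.8)) / 4 = 20.8/4 = 5.2
  S[X_1,X_2] = ((-1.2)·(-0.4) + (0.8)·(-2.4) + (-3.2)·(3.6) + (0.8)·(-2.4) + (2.8)·(1.6)) / 4 = -10.4/4 = -2.6
  S[X_2,X_2] = ((-0.4)·(-0.4) + (-2.4)·(-2.4) + (3.6)·(3.6) + (-2.4)·(-2.4) + (1.6)·(1.6)) / 4 = 27.2/4 = 6.8
  S = [[5.2, -2.6],
 [-2.6, 6.8]].

Step 3 — invert S. det(S) = 5.2·6.8 - (-2.6)² = 28.6.
  S^{-1} = (1/det) · [[d, -b], [-b, a]] = [[0.2378, 0.0909],
 [0.0909, 0.1818]].

Step 4 — quadratic form (x̄ - mu_0)^T · S^{-1} · (x̄ - mu_0):
  S^{-1} · (x̄ - mu_0) = (0.0839, 0.0909),
  (x̄ - mu_0)^T · [...] = (0.2)·(0.0839) + (0.4)·(0.0909) = 0.0531.

Step 5 — scale by n: T² = 5 · 0.0531 = 0.2657.

T² ≈ 0.2657


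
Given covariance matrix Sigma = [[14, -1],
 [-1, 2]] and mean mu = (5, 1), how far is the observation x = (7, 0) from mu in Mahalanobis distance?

Step 1 — centre the observation: (x - mu) = (2, -1).

Step 2 — invert Sigma. det(Sigma) = 14·2 - (-1)² = 27.
  Sigma^{-1} = (1/det) · [[d, -b], [-b, a]] = [[0.0741, 0.037],
 [0.037, 0.5185]].

Step 3 — form the quadratic (x - mu)^T · Sigma^{-1} · (x - mu):
  Sigma^{-1} · (x - mu) = (0.1111, -0.4444).
  (x - mu)^T · [Sigma^{-1} · (x - mu)] = (2)·(0.1111) + (-1)·(-0.4444) = 0.6667.

Step 4 — take square root: d = √(0.6667) ≈ 0.8165.

d(x, mu) = √(0.6667) ≈ 0.8165


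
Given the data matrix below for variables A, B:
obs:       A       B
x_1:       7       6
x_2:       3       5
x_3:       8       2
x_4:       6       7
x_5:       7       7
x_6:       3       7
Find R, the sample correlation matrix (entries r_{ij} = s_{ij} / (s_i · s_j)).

Step 1 — column means:
  mean(A) = (7 + 3 + 8 + 6 + 7 + 3) / 6 = 34/6 = 5.6667
  mean(B) = (6 + 5 + 2 + 7 + 7 + 7) / 6 = 34/6 = 5.6667

Step 2 — sample variances and covariances s[i,j] = (1/(n-1)) · Σ_k (x_{k,i} - mean_i) · (x_{k,j} - mean_j), with n-1 = 5:
  s[A,A] = ((1.3333)·(1.3333) + (-2.6667)·(-2.6667) + (2.3333)·(2.3333) + (0.3333)·(0.3333) + (1.3333)·(1.3333) + (-2.6667)·(-2.6667)) / 5 = 23.3333/5 = 4.6667
  s[A,B] = ((1.3333)·(0.3333) + (-2.6667)·(-0.6667) + (2.3333)·(-3.6667) + (0.3333)·(1.3333) + (1.3333)·(1.3333) + (-2.6667)·(1.3333)) / 5 = -7.6667/5 = -1.5333
  s[B,B] = ((0.3333)·(0.3333) + (-0.6667)·(-0.6667) + (-3.6667)·(-3.6667) + (1.3333)·(1.3333) + (1.3333)·(1.3333) + (1.3333)·(1.3333)) / 5 = 19.3333/5 = 3.8667
  Sample standard deviations s_i = √(s[i,i]):
  s(A) = √(4.6667) = 2.1602
  s(B) = √(3.8667) = 1.9664

Step 3 — r_{ij} = s_{ij} / (s_i · s_j):
  r[A,A] = 1 (diagonal).
  r[A,B] = -1.5333 / (2.1602 · 1.9664) = -1.5333 / 4.2479 = -0.361
  r[B,B] = 1 (diagonal).

R is symmetric with unit diagonal. Assembling:

R = [[1, -0.361],
 [-0.361, 1]]


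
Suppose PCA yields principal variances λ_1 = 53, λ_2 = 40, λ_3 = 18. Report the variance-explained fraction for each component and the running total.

Step 1 — total variance = trace(Sigma) = Σ λ_i = 53 + 40 + 18 = 111.

Step 2 — fraction explained by component i = λ_i / Σ λ:
  PC1: 53/111 = 0.4775
  PC2: 40/111 = 0.3604
  PC3: 18/111 = 0.1622

Step 3 — cumulative fraction after k components = (λ_1 + ... + λ_k) / Σ λ:
  k = 1: 53/111 = 0.4775
  k = 2: (53 + 40)/111 = 93/111 = 0.8378
  k = 3: (53 + 40 + 18)/111 = 111/111 = 1

Summary (fraction, with percent):

explained: PC1 0.4775 (47.75%), PC2 0.3604 (36.04%), PC3 0.1622 (16.22%);  cumulative: 0.4775, 0.8378, 1


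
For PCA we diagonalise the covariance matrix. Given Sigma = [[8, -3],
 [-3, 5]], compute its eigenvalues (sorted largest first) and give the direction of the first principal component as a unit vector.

Step 1 — characteristic polynomial of 2×2 Sigma:
  det(Sigma - λI) = λ² - trace · λ + det = 0.
  trace = 8 + 5 = 13, det = 8·5 - (-3)² = 31.
Step 2 — discriminant:
  Δ = trace² - 4·det = 169 - 124 = 45.
Step 3 — eigenvalues:
  λ = (trace ± √Δ)/2 = (13 ± 6.7082)/2,
  λ_1 = 9.8541,  λ_2 = 3.1459.

Step 4 — unit eigenvector for λ_1: solve (Sigma - λ_1 I)v = 0. First row:
  (8 - 9.8541)·v_x + (-3)·v_y = 0, i.e. (-1.8541)·v_x + (-3)·v_y = 0,
  so v ∝ (b, λ_1 - a) = (-3, 1.8541); multiply by -1 so the first entry is positive: u = (3, -1.8541).
  ||u|| = √((3)² + (-1.8541)²) = √(12.4377) ≈ 3.5267,
  v_1 = u/||u|| ≈ (0.8507, -0.5257) (||v_1|| = 1).

λ_1 = 9.8541,  λ_2 = 3.1459;  v_1 ≈ (0.8507, -0.5257)


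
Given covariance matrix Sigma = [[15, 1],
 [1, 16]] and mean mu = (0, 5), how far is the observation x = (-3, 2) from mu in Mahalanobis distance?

Step 1 — centre the observation: (x - mu) = (-3, -3).

Step 2 — invert Sigma. det(Sigma) = 15·16 - (1)² = 239.
  Sigma^{-1} = (1/det) · [[d, -b], [-b, a]] = [[0.0669, -0.0042],
 [-0.0042, 0.0628]].

Step 3 — form the quadratic (x - mu)^T · Sigma^{-1} · (x - mu):
  Sigma^{-1} · (x - mu) = (-0.1883, -0.1757).
  (x - mu)^T · [Sigma^{-1} · (x - mu)] = (-3)·(-0.1883) + (-3)·(-0.1757) = 1.0921.

Step 4 — take square root: d = √(1.0921) ≈ 1.045.

d(x, mu) = √(1.0921) ≈ 1.045


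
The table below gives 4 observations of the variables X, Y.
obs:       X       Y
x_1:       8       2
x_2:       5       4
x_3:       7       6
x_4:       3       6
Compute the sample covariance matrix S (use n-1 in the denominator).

Step 1 — column means:
  mean(X) = (8 + 5 + 7 + 3) / 4 = 23/4 = 5.75
  mean(Y) = (2 + 4 + 6 + 6) / 4 = 18/4 = 4.5

Step 2 — sample covariance S[i,j] = (1/(n-1)) · Σ_k (x_{k,i} - mean_i) · (x_{k,j} - mean_j), with n-1 = 3.
  S[X,X] = ((2.25)·(2.25) + (-0.75)·(-0.75) + (1.25)·(1.25) + (-2.75)·(-2.75)) / 3 = 14.75/3 = 4.9167
  S[X,Y] = ((2.25)·(-2.5) + (-0.75)·(-0.5) + (1.25)·(1.5) + (-2.75)·(1.5)) / 3 = -7.5/3 = -2.5
  S[Y,Y] = ((-2.5)·(-2.5) + (-0.5)·(-0.5) + (1.5)·(1.5) + (1.5)·(1.5)) / 3 = 11/3 = 3.6667

S is symmetric (S[j,i] = S[i,j]). Assembling:

S = [[4.9167, -2.5],
 [-2.5, 3.6667]]


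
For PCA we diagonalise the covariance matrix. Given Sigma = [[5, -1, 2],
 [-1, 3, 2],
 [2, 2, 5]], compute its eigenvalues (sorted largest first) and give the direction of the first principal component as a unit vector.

Step 1 — characteristic polynomial p(λ) = det(λI - Sigma) = λ³ - tr·λ² + c_1·λ - det, where tr = trace, c_1 = sum of the principal 2×2 minors, det = det(Sigma):
  tr = 5 + 3 + 5 = 13,
  c_1 = (5·3 - (-1)²) + (5·5 - (2)²) + (3·5 - (2)²) = 14 + 21 + 11 = 46,
  det = 5·(3·5 - (2)²) - (-1)·((-1)·5 - (2)·(2)) + (2)·((-1)·(2) - 3·(2)) = 5·(11) - (-1)·(-9) + (2)·(-8) = 30.
  So p(λ) = λ³ - 13λ² + 46λ - 30.
Step 2 — look for an integer root (rational root theorem: any rational root is an integer divisor of 30). Testing λ = 5:
  p(5) = 125 - 325 + 230 - 30 = 0  ✓
  Dividing out (λ - 5): p(λ) = (λ - 5)(λ² - 8λ + 6).
Step 3 — remaining eigenvalues from the quadratic λ² - 8λ + 6 = 0:
  Δ = 8² - 4·6 = 64 - 24 = 40,  λ = (8 ± √40)/2 = (8 ± 6.3246)/2 ≈ 7.1623 or 0.8377.
  Sorted: λ_1 = 7.1623,  λ_2 = 5,  λ_3 = 0.8377  (check: sum = 13 = tr ✓).

Step 4 — unit eigenvector for λ_1 ≈ 7.1623: v spans the null space of (Sigma - λ_1 I), whose rows are
  r_1 = (-2.1623, -1, 2),  r_2 = (-1, -4.1623, 2),  r_3 = (2, 2, -2.1623).
  v is orthogonal to every row, so take v ∝ r_1 × r_2 = ((-1)·(2) - (2)·(-4.1623), (2)·(-1) - (-2.1623)·(2), (-2.1623)·(-4.1623) - (-1)·(-1)) ≈ (6.3246, 2.3246, 8).
  Let u = (6.3246, 2.3246, 8).
  ||u|| = √((6.3246)² + (2.3246)² + (8)²) = √(109.4036) ≈ 10.4596,  v_1 = u/||u|| ≈ (0.6047, 0.2222, 0.7648) (||v_1|| = 1).

λ_1 = 7.1623,  λ_2 = 5,  λ_3 = 0.8377;  v_1 ≈ (0.6047, 0.2222, 0.7648)


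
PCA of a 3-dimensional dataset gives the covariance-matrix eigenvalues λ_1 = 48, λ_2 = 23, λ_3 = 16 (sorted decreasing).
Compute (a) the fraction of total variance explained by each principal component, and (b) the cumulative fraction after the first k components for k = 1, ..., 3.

Step 1 — total variance = trace(Sigma) = Σ λ_i = 48 + 23 + 16 = 87.

Step 2 — fraction explained by component i = λ_i / Σ λ:
  PC1: 48/87 = 0.5517
  PC2: 23/87 = 0.2644
  PC3: 16/87 = 0.1839

Step 3 — cumulative fraction after k components = (λ_1 + ... + λ_k) / Σ λ:
  k = 1: 48/87 = 0.5517
  k = 2: (48 + 23)/87 = 71/87 = 0.8161
  k = 3: (48 + 23 + 16)/87 = 87/87 = 1

Summary (fraction, with percent):

explained: PC1 0.5517 (55.17%), PC2 0.2644 (26.44%), PC3 0.1839 (18.39%);  cumulative: 0.5517, 0.8161, 1


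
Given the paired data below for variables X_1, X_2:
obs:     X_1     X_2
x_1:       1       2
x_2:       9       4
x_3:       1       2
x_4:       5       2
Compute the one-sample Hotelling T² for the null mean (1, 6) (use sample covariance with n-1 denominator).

Step 1 — sample mean vector:
  mean(X_1) = (1 + 9 + 1 + 5) / 4 = 16/4 = 4
  mean(X_2) = (2 + 4 + 2 + 2) / 4 = 10/4 = 2.5
  x̄ = (4, 2.5),  deviation x̄ - mu_0 = (4, 2.5) - (1, 6) = (3, -3.5).

Step 2 — sample covariance matrix, S[i,j] = (1/(n-1)) · Σ_k (x_{k,i} - mean_i) · (x_{k,j} - mean_j), divisor n-1 = 3:
  S[X_1,X_1] = ((-3)·(-3) + (5)·(5) + (-3)·(-3) + (1)·(1)) / 3 = 44/3 = 14.6667
  S[X_1,X_2] = ((-3)·(-0.5) + (5)·(1.5) + (-3)·(-0.5) + (1)·(-0.5)) / 3 = 10/3 = 3.3333
  S[X_2,X_2] = ((-0.5)·(-0.5) + (1.5)·(1.5) + (-0.5)·(-0.5) + (-0.5)·(-0.5)) / 3 = 3/3 = 1
  S = [[14.6667, 3.3333],
 [3.3333, 1]].

Step 3 — invert S. det(S) = 14.6667·1 - (3.3333)² = 3.5556.
  S^{-1} = (1/det) · [[d, -b], [-b, a]] = [[0.2813, -0.9375],
 [-0.9375, 4.125]].

Step 4 — quadratic form (x̄ - mu_0)^T · S^{-1} · (x̄ - mu_0):
  S^{-1} · (x̄ - mu_0) = (4.125, -17.25),
  (x̄ - mu_0)^T · [...] = (3)·(4.125) + (-3.5)·(-17.25) = 72.75.

Step 5 — scale by n: T² = 4 · 72.75 = 291.

T² ≈ 291


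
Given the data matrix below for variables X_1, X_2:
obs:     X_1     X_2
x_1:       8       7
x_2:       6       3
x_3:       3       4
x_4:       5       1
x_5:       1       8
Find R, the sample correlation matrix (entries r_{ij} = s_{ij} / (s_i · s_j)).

Step 1 — column means:
  mean(X_1) = (8 + 6 + 3 + 5 + 1) / 5 = 23/5 = 4.6
  mean(X_2) = (7 + 3 + 4 + 1 + 8) / 5 = 23/5 = 4.6

Step 2 — sample variances and covariances s[i,j] = (1/(n-1)) · Σ_k (x_{k,i} - mean_i) · (x_{k,j} - mean_j), with n-1 = 4:
  s[X_1,X_1] = ((3.4)·(3.4) + (1.4)·(1.4) + (-1.6)·(-1.6) + (0.4)·(0.4) + (-3.6)·(-3.6)) / 4 = 29.2/4 = 7.3
  s[X_1,X_2] = ((3.4)·(2.4) + (1.4)·(-1.6) + (-1.6)·(-0.6) + (0.4)·(-3.6) + (-3.6)·(3.4)) / 4 = -6.8/4 = -1.7
  s[X_2,X_2] = ((2.4)·(2.4) + (-1.6)·(-1.6) + (-0.6)·(-0.6) + (-3.6)·(-3.6) + (3.4)·(3.4)) / 4 = 33.2/4 = 8.3
  Sample standard deviations s_i = √(s[i,i]):
  s(X_1) = √(7.3) = 2.7019
  s(X_2) = √(8.3) = 2.881

Step 3 — r_{ij} = s_{ij} / (s_i · s_j):
  r[X_1,X_1] = 1 (diagonal).
  r[X_1,X_2] = -1.7 / (2.7019 · 2.881) = -1.7 / 7.784 = -0.2184
  r[X_2,X_2] = 1 (diagonal).

R is symmetric with unit diagonal. Assembling:

R = [[1, -0.2184],
 [-0.2184, 1]]


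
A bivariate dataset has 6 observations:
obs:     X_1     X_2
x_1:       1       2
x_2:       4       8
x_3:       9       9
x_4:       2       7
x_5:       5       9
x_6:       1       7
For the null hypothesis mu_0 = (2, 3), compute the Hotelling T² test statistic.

Step 1 — sample mean vector:
  mean(X_1) = (1 + 4 + 9 + 2 + 5 + 1) / 6 = 22/6 = 3.6667
  mean(X_2) = (2 + 8 + 9 + 7 + 9 + 7) / 6 = 42/6 = 7
  x̄ = (3.6667, 7),  deviation x̄ - mu_0 = (3.6667, 7) - (2, 3) = (1.6667, 4).

Step 2 — sample covariance matrix, S[i,j] = (1/(n-1)) · Σ_k (x_{k,i} - mean_i) · (x_{k,j} - mean_j), divisor n-1 = 5:
  S[X_1,X_1] = ((-2.6667)·(-2.6667) + (0.3333)·(0.3333) + (5.3333)·(5.3333) + (-1.6667)·(-1.6667) + (1.3333)·(1.3333) + (-2.6667)·(-2.6667)) / 5 = 47.3333/5 = 9.4667
  S[X_1,X_2] = ((-2.6667)·(-5) + (0.3333)·(1) + (5.3333)·(2) + (-1.6667)·(0) + (1.3333)·(2) + (-2.6667)·(0)) / 5 = 27/5 = 5.4
  S[X_2,X_2] = ((-5)·(-5) + (1)·(1) + (2)·(2) + (0)·(0) + (2)·(2) + (0)·(0)) / 5 = 34/5 = 6.8
  S = [[9.4667, 5.4],
 [5.4, 6.8]].

Step 3 — invert S. det(S) = 9.4667·6.8 - (5.4)² = 35.2133.
  S^{-1} = (1/det) · [[d, -b], [-b, a]] = [[0.1931, -0.1534],
 [-0.1534, 0.2688]].

Step 4 — quadratic form (x̄ - mu_0)^T · S^{-1} · (x̄ - mu_0):
  S^{-1} · (x̄ - mu_0) = (-0.2916, 0.8198),
  (x̄ - mu_0)^T · [...] = (1.6667)·(-0.2916) + (4)·(0.8198) = 2.7931.

Step 5 — scale by n: T² = 6 · 2.7931 = 16.7588.

T² ≈ 16.7588


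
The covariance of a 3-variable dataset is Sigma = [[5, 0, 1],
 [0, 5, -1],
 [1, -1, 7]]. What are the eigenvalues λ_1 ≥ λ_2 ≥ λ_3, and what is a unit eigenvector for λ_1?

Step 1 — characteristic polynomial p(λ) = det(λI - Sigma) = λ³ - tr·λ² + c_1·λ - det, where tr = trace, c_1 = sum of the principal 2×2 minors, det = det(Sigma):
  tr = 5 + 5 + 7 = 17,
  c_1 = (5·5 - (0)²) + (5·7 - (1)²) + (5·7 - (-1)²) = 25 + 34 + 34 = 93,
  det = 5·(5·7 - (-1)²) - (0)·((0)·7 - (-1)·(1)) + (1)·((0)·(-1) - 5·(1)) = 5·(34) - (0)·(1) + (1)·(-5) = 165.
  So p(λ) = λ³ - 17λ² + 93λ - 165.
Step 2 — look for an integer root (rational root theorem: any rational root is an integer divisor of 165). Testing λ = 5:
  p(5) = 125 - 425 + 465 - 165 = 0  ✓
  Dividing out (λ - 5): p(λ) = (λ - 5)(λ² - 12λ + 33).
Step 3 — remaining eigenvalues from the quadratic λ² - 12λ + 33 = 0:
  Δ = 12² - 4·33 = 144 - 132 = 12,  λ = (12 ± √12)/2 = (12 ± 3.4641)/2 ≈ 7.7321 or 4.2679.
  Sorted: λ_1 = 7.7321,  λ_2 = 5,  λ_3 = 4.2679  (check: sum = 17 = tr ✓).

Step 4 — unit eigenvector for λ_1 ≈ 7.7321: v spans the null space of (Sigma - λ_1 I), whose rows are
  r_1 = (-2.7321, 0, 1),  r_2 = (0, -2.7321, -1),  r_3 = (1, -1, -0.7321).
  v is orthogonal to every row, so take v ∝ r_1 × r_2 = ((0)·(-1) - (1)·(-2.7321), (1)·(0) - (-2.7321)·(-1), (-2.7321)·(-2.7321) - (0)·(0)) ≈ (2.7321, -2.7321, 7.4641).
  Let u = (2.7321, -2.7321, 7.4641).
  ||u|| = √((2.7321)² + (-2.7321)² + (7.4641)²) = √(70.641) ≈ 8.4048,  v_1 = u/||u|| ≈ (0.3251, -0.3251, 0.8881) (||v_1|| = 1).

λ_1 = 7.7321,  λ_2 = 5,  λ_3 = 4.2679;  v_1 ≈ (0.3251, -0.3251, 0.8881)


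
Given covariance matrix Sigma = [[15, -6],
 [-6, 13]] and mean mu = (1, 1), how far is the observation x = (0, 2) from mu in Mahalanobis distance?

Step 1 — centre the observation: (x - mu) = (-1, 1).

Step 2 — invert Sigma. det(Sigma) = 15·13 - (-6)² = 159.
  Sigma^{-1} = (1/det) · [[d, -b], [-b, a]] = [[0.0818, 0.0377],
 [0.0377, 0.0943]].

Step 3 — form the quadratic (x - mu)^T · Sigma^{-1} · (x - mu):
  Sigma^{-1} · (x - mu) = (-0.044, 0.0566).
  (x - mu)^T · [Sigma^{-1} · (x - mu)] = (-1)·(-0.044) + (1)·(0.0566) = 0.1006.

Step 4 — take square root: d = √(0.1006) ≈ 0.3172.

d(x, mu) = √(0.1006) ≈ 0.3172


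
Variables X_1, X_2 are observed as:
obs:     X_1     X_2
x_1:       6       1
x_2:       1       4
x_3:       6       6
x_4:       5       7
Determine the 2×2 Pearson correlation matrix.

Step 1 — column means:
  mean(X_1) = (6 + 1 + 6 + 5) / 4 = 18/4 = 4.5
  mean(X_2) = (1 + 4 + 6 + 7) / 4 = 18/4 = 4.5

Step 2 — sample variances and covariances s[i,j] = (1/(n-1)) · Σ_k (x_{k,i} - mean_i) · (x_{k,j} - mean_j), with n-1 = 3:
  s[X_1,X_1] = ((1.5)·(1.5) + (-3.5)·(-3.5) + (1.5)·(1.5) + (0.5)·(0.5)) / 3 = 17/3 = 5.6667
  s[X_1,X_2] = ((1.5)·(-3.5) + (-3.5)·(-0.5) + (1.5)·(1.5) + (0.5)·(2.5)) / 3 = 0/3 = 0
  s[X_2,X_2] = ((-3.5)·(-3.5) + (-0.5)·(-0.5) + (1.5)·(1.5) + (2.5)·(2.5)) / 3 = 21/3 = 7
  Sample standard deviations s_i = √(s[i,i]):
  s(X_1) = √(5.6667) = 2.3805
  s(X_2) = √(7) = 2.6458

Step 3 — r_{ij} = s_{ij} / (s_i · s_j):
  r[X_1,X_1] = 1 (diagonal).
  r[X_1,X_2] = 0 / (2.3805 · 2.6458) = 0 / 6.2981 = 0
  r[X_2,X_2] = 1 (diagonal).

R is symmetric with unit diagonal. Assembling:

R = [[1, 0],
 [0, 1]]


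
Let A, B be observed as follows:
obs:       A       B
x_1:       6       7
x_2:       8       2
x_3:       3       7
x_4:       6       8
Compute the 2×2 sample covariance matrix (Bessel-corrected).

Step 1 — column means:
  mean(A) = (6 + 8 + 3 + 6) / 4 = 23/4 = 5.75
  mean(B) = (7 + 2 + 7 + 8) / 4 = 24/4 = 6

Step 2 — sample covariance S[i,j] = (1/(n-1)) · Σ_k (x_{k,i} - mean_i) · (x_{k,j} - mean_j), with n-1 = 3.
  S[A,A] = ((0.25)·(0.25) + (2.25)·(2.25) + (-2.75)·(-2.75) + (0.25)·(0.25)) / 3 = 12.75/3 = 4.25
  S[A,B] = ((0.25)·(1) + (2.25)·(-4) + (-2.75)·(1) + (0.25)·(2)) / 3 = -11/3 = -3.6667
  S[B,B] = ((1)·(1) + (-4)·(-4) + (1)·(1) + (2)·(2)) / 3 = 22/3 = 7.3333

S is symmetric (S[j,i] = S[i,j]). Assembling:

S = [[4.25, -3.6667],
 [-3.6667, 7.3333]]


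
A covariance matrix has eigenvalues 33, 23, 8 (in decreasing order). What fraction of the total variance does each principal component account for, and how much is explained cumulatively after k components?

Step 1 — total variance = trace(Sigma) = Σ λ_i = 33 + 23 + 8 = 64.

Step 2 — fraction explained by component i = λ_i / Σ λ:
  PC1: 33/64 = 0.5156
  PC2: 23/64 = 0.3594
  PC3: 8/64 = 0.125

Step 3 — cumulative fraction after k components = (λ_1 + ... + λ_k) / Σ λ:
  k = 1: 33/64 = 0.5156
  k = 2: (33 + 23)/64 = 56/64 = 0.875
  k = 3: (33 + 23 + 8)/64 = 64/64 = 1

Summary (fraction, with percent):

explained: PC1 0.5156 (51.56%), PC2 0.3594 (35.94%), PC3 0.125 (12.5%);  cumulative: 0.5156, 0.875, 1


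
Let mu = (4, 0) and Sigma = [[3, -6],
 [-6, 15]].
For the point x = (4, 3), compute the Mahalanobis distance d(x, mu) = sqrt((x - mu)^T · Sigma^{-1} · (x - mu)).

Step 1 — centre the observation: (x - mu) = (0, 3).

Step 2 — invert Sigma. det(Sigma) = 3·15 - (-6)² = 9.
  Sigma^{-1} = (1/det) · [[d, -b], [-b, a]] = [[1.6667, 0.6667],
 [0.6667, 0.3333]].

Step 3 — form the quadratic (x - mu)^T · Sigma^{-1} · (x - mu):
  Sigma^{-1} · (x - mu) = (2, 1).
  (x - mu)^T · [Sigma^{-1} · (x - mu)] = (0)·(2) + (3)·(1) = 3.

Step 4 — take square root: d = √(3) ≈ 1.7321.

d(x, mu) = √(3) ≈ 1.7321


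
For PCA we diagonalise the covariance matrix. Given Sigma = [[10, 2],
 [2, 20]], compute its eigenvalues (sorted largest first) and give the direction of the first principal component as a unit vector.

Step 1 — characteristic polynomial of 2×2 Sigma:
  det(Sigma - λI) = λ² - trace · λ + det = 0.
  trace = 10 + 20 = 30, det = 10·20 - (2)² = 196.
Step 2 — discriminant:
  Δ = trace² - 4·det = 900 - 784 = 116.
Step 3 — eigenvalues:
  λ = (trace ± √Δ)/2 = (30 ± 10.7703)/2,
  λ_1 = 20.3852,  λ_2 = 9.6148.

Step 4 — unit eigenvector for λ_1: solve (Sigma - λ_1 I)v = 0. First row:
  (10 - 20.3852)·v_x + (2)·v_y = 0, i.e. (-10.3852)·v_x + (2)·v_y = 0,
  so v ∝ (b, λ_1 - a) = (2, 10.3852) = u.
  ||u|| = √((2)² + (10.3852)²) = √(111.8516) ≈ 10.576,
  v_1 = u/||u|| ≈ (0.1891, 0.982) (||v_1|| = 1).

λ_1 = 20.3852,  λ_2 = 9.6148;  v_1 ≈ (0.1891, 0.982)


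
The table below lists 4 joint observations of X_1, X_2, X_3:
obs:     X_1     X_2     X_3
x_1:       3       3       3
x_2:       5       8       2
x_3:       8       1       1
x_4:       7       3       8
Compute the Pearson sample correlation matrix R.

Step 1 — column means:
  mean(X_1) = (3 + 5 + 8 + 7) / 4 = 23/4 = 5.75
  mean(X_2) = (3 + 8 + 1 + 3) / 4 = 15/4 = 3.75
  mean(X_3) = (3 + 2 + 1 + 8) / 4 = 14/4 = 3.5

Step 2 — sample variances and covariances s[i,j] = (1/(n-1)) · Σ_k (x_{k,i} - mean_i) · (x_{k,j} - mean_j), with n-1 = 3:
  s[X_1,X_1] = ((-2.75)·(-2.75) + (-0.75)·(-0.75) + (2.25)·(2.25) + (1.25)·(1.25)) / 3 = 14.75/3 = 4.9167
  s[X_1,X_2] = ((-2.75)·(-0.75) + (-0.75)·(4.25) + (2.25)·(-2.75) + (1.25)·(-0.75)) / 3 = -8.25/3 = -2.75
  s[X_1,X_3] = ((-2.75)·(-0.5) + (-0.75)·(-1.5) + (2.25)·(-2.5) + (1.25)·(4.5)) / 3 = 2.5/3 = 0.8333
  s[X_2,X_2] = ((-0.75)·(-0.75) + (4.25)·(4.25) + (-2.75)·(-2.75) + (-0.75)·(-0.75)) / 3 = 26.75/3 = 8.9167
  s[X_2,X_3] = ((-0.75)·(-0.5) + (4.25)·(-1.5) + (-2.75)·(-2.5) + (-0.75)·(4.5)) / 3 = -2.5/3 = -0.8333
  s[X_3,X_3] = ((-0.5)·(-0.5) + (-1.5)·(-1.5) + (-2.5)·(-2.5) + (4.5)·(4.5)) / 3 = 29/3 = 9.6667
  Sample standard deviations s_i = √(s[i,i]):
  s(X_1) = √(4.9167) = 2.2174
  s(X_2) = √(8.9167) = 2.9861
  s(X_3) = √(9.6667) = 3.1091

Step 3 — r_{ij} = s_{ij} / (s_i · s_j):
  r[X_1,X_1] = 1 (diagonal).
  r[X_1,X_2] = -2.75 / (2.2174 · 2.9861) = -2.75 / 6.6212 = -0.4153
  r[X_1,X_3] = 0.8333 / (2.2174 · 3.1091) = 0.8333 / 6.894 = 0.1209
  r[X_2,X_2] = 1 (diagonal).
  r[X_2,X_3] = -0.8333 / (2.9861 · 3.1091) = -0.8333 / 9.2841 = -0.0898
  r[X_3,X_3] = 1 (diagonal).

R is symmetric with unit diagonal. Assembling:

R = [[1, -0.4153, 0.1209],
 [-0.4153, 1, -0.0898],
 [0.1209, -0.0898, 1]]


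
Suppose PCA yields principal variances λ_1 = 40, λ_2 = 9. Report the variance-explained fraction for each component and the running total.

Step 1 — total variance = trace(Sigma) = Σ λ_i = 40 + 9 = 49.

Step 2 — fraction explained by component i = λ_i / Σ λ:
  PC1: 40/49 = 0.8163
  PC2: 9/49 = 0.1837

Step 3 — cumulative fraction after k components = (λ_1 + ... + λ_k) / Σ λ:
  k = 1: 40/49 = 0.8163
  k = 2: (40 + 9)/49 = 49/49 = 1

Summary (fraction, with percent):

explained: PC1 0.8163 (81.63%), PC2 0.1837 (18.37%);  cumulative: 0.8163, 1


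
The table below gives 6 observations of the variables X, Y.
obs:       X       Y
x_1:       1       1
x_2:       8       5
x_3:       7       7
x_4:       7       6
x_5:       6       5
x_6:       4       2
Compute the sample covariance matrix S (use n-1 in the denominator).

Step 1 — column means:
  mean(X) = (1 + 8 + 7 + 7 + 6 + 4) / 6 = 33/6 = 5.5
  mean(Y) = (1 + 5 + 7 + 6 + 5 + 2) / 6 = 26/6 = 4.3333

Step 2 — sample covariance S[i,j] = (1/(n-1)) · Σ_k (x_{k,i} - mean_i) · (x_{k,j} - mean_j), with n-1 = 5.
  S[X,X] = ((-4.5)·(-4.5) + (2.5)·(2.5) + (1.5)·(1.5) + (1.5)·(1.5) + (0.5)·(0.5) + (-1.5)·(-1.5)) / 5 = 33.5/5 = 6.7
  S[X,Y] = ((-4.5)·(-3.3333) + (2.5)·(0.6667) + (1.5)·(2.6667) + (1.5)·(1.6667) + (0.5)·(0.6667) + (-1.5)·(-2.3333)) / 5 = 27/5 = 5.4
  S[Y,Y] = ((-3.3333)·(-3.3333) + (0.6667)·(0.6667) + (2.6667)·(2.6667) + (1.6667)·(1.6667) + (0.6667)·(0.6667) + (-2.3333)·(-2.3333)) / 5 = 27.3333/5 = 5.4667

S is symmetric (S[j,i] = S[i,j]). Assembling:

S = [[6.7, 5.4],
 [5.4, 5.4667]]


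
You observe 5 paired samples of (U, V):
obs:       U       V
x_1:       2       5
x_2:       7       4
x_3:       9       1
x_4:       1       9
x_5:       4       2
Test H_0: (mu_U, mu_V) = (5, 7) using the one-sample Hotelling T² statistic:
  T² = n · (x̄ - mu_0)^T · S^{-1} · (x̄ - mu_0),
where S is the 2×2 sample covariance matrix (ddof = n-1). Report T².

Step 1 — sample mean vector:
  mean(U) = (2 + 7 + 9 + 1 + 4) / 5 = 23/5 = 4.6
  mean(V) = (5 + 4 + 1 + 9 + 2) / 5 = 21/5 = 4.2
  x̄ = (4.6, 4.2),  deviation x̄ - mu_0 = (4.6, 4.2) - (5, 7) = (-0.4, -2.8).

Step 2 — sample covariance matrix, S[i,j] = (1/(n-1)) · Σ_k (x_{k,i} - mean_i) · (x_{k,j} - mean_j), divisor n-1 = 4:
  S[U,U] = ((-2.6)·(-2.6) + (2.4)·(2.4) + (4.4)·(4.4) + (-3.6)·(-3.6) + (-0.6)·(-0.6)) / 4 = 45.2/4 = 11.3
  S[U,V] = ((-2.6)·(0.8) + (2.4)·(-0.2) + (4.4)·(-3.2) + (-3.6)·(4.8) + (-0.6)·(-2.2)) / 4 = -32.6/4 = -8.15
  S[V,V] = ((0.8)·(0.8) + (-0.2)·(-0.2) + (-3.2)·(-3.2) + (4.8)·(4.8) + (-2.2)·(-2.2)) / 4 = 38.8/4 = 9.7
  S = [[11.3, -8.15],
 [-8.15, 9.7]].

Step 3 — invert S. det(S) = 11.3·9.7 - (-8.15)² = 43.1875.
  S^{-1} = (1/det) · [[d, -b], [-b, a]] = [[0.2246, 0.1887],
 [0.1887, 0.2616]].

Step 4 — quadratic form (x̄ - mu_0)^T · S^{-1} · (x̄ - mu_0):
  S^{-1} · (x̄ - mu_0) = (-0.6182, -0.8081),
  (x̄ - mu_0)^T · [...] = (-0.4)·(-0.6182) + (-2.8)·(-0.8081) = 2.51.

Step 5 — scale by n: T² = 5 · 2.51 = 12.5499.

T² ≈ 12.5499


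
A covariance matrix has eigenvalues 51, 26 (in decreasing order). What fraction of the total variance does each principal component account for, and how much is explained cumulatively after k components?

Step 1 — total variance = trace(Sigma) = Σ λ_i = 51 + 26 = 77.

Step 2 — fraction explained by component i = λ_i / Σ λ:
  PC1: 51/77 = 0.6623
  PC2: 26/77 = 0.3377

Step 3 — cumulative fraction after k components = (λ_1 + ... + λ_k) / Σ λ:
  k = 1: 51/77 = 0.6623
  k = 2: (51 + 26)/77 = 77/77 = 1

Summary (fraction, with percent):

explained: PC1 0.6623 (66.23%), PC2 0.3377 (33.77%);  cumulative: 0.6623, 1


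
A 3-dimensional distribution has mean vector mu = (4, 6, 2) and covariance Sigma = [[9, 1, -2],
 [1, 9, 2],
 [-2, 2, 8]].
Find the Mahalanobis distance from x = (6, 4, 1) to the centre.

Step 1 — centre the observation: (x - mu) = (2, -2, -1).

Step 2 — invert Sigma (cofactor / det for 3×3, or solve directly):
  Sigma^{-1} = [[0.1214, -0.0214, 0.0357],
 [-0.0214, 0.1214, -0.0357],
 [0.0357, -0.0357, 0.1429]].

Step 3 — form the quadratic (x - mu)^T · Sigma^{-1} · (x - mu):
  Sigma^{-1} · (x - mu) = (0.25, -0.25, 0).
  (x - mu)^T · [Sigma^{-1} · (x - mu)] = (2)·(0.25) + (-2)·(-0.25) + (-1)·(0) = 1.

Step 4 — take square root: d = √(1) ≈ 1.

d(x, mu) = √(1) ≈ 1


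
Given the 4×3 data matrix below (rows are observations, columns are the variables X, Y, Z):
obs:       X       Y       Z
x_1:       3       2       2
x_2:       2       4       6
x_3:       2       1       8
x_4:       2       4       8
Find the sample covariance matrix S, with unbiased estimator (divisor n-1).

Step 1 — column means:
  mean(X) = (3 + 2 + 2 + 2) / 4 = 9/4 = 2.25
  mean(Y) = (2 + 4 + 1 + 4) / 4 = 11/4 = 2.75
  mean(Z) = (2 + 6 + 8 + 8) / 4 = 24/4 = 6

Step 2 — sample covariance S[i,j] = (1/(n-1)) · Σ_k (x_{k,i} - mean_i) · (x_{k,j} - mean_j), with n-1 = 3.
  S[X,X] = ((0.75)·(0.75) + (-0.25)·(-0.25) + (-0.25)·(-0.25) + (-0.25)·(-0.25)) / 3 = 0.75/3 = 0.25
  S[X,Y] = ((0.75)·(-0.75) + (-0.25)·(1.25) + (-0.25)·(-1.75) + (-0.25)·(1.25)) / 3 = -0.75/3 = -0.25
  S[X,Z] = ((0.75)·(-4) + (-0.25)·(0) + (-0.25)·(2) + (-0.25)·(2)) / 3 = -4/3 = -1.3333
  S[Y,Y] = ((-0.75)·(-0.75) + (1.25)·(1.25) + (-1.75)·(-1.75) + (1.25)·(1.25)) / 3 = 6.75/3 = 2.25
  S[Y,Z] = ((-0.75)·(-4) + (1.25)·(0) + (-1.75)·(2) + (1.25)·(2)) / 3 = 2/3 = 0.6667
  S[Z,Z] = ((-4)·(-4) + (0)·(0) + (2)·(2) + (2)·(2)) / 3 = 24/3 = 8

S is symmetric (S[j,i] = S[i,j]). Assembling:

S = [[0.25, -0.25, -1.3333],
 [-0.25, 2.25, 0.6667],
 [-1.3333, 0.6667, 8]]


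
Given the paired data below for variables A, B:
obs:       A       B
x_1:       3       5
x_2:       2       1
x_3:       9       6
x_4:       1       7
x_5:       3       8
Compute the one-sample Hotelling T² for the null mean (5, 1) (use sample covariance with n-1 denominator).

Step 1 — sample mean vector:
  mean(A) = (3 + 2 + 9 + 1 + 3) / 5 = 18/5 = 3.6
  mean(B) = (5 + 1 + 6 + 7 + 8) / 5 = 27/5 = 5.4
  x̄ = (3.6, 5.4),  deviation x̄ - mu_0 = (3.6, 5.4) - (5, 1) = (-1.4, 4.4).

Step 2 — sample covariance matrix, S[i,j] = (1/(n-1)) · Σ_k (x_{k,i} - mean_i) · (x_{k,j} - mean_j), divisor n-1 = 4:
  S[A,A] = ((-0.6)·(-0.6) + (-1.6)·(-1.6) + (5.4)·(5.4) + (-2.6)·(-2.6) + (-0.6)·(-0.6)) / 4 = 39.2/4 = 9.8
  S[A,B] = ((-0.6)·(-0.4) + (-1.6)·(-4.4) + (5.4)·(0.6) + (-2.6)·(1.6) + (-0.6)·(2.6)) / 4 = 4.8/4 = 1.2
  S[B,B] = ((-0.4)·(-0.4) + (-4.4)·(-4.4) + (0.6)·(0.6) + (1.6)·(1.6) + (2.6)·(2.6)) / 4 = 29.2/4 = 7.3
  S = [[9.8, 1.2],
 [1.2, 7.3]].

Step 3 — invert S. det(S) = 9.8·7.3 - (1.2)² = 70.1.
  S^{-1} = (1/det) · [[d, -b], [-b, a]] = [[0.1041, -0.0171],
 [-0.0171, 0.1398]].

Step 4 — quadratic form (x̄ - mu_0)^T · S^{-1} · (x̄ - mu_0):
  S^{-1} · (x̄ - mu_0) = (-0.2211, 0.6391),
  (x̄ - mu_0)^T · [...] = (-1.4)·(-0.2211) + (4.4)·(0.6391) = 3.1215.

Step 5 — scale by n: T² = 5 · 3.1215 = 15.6077.

T² ≈ 15.6077
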